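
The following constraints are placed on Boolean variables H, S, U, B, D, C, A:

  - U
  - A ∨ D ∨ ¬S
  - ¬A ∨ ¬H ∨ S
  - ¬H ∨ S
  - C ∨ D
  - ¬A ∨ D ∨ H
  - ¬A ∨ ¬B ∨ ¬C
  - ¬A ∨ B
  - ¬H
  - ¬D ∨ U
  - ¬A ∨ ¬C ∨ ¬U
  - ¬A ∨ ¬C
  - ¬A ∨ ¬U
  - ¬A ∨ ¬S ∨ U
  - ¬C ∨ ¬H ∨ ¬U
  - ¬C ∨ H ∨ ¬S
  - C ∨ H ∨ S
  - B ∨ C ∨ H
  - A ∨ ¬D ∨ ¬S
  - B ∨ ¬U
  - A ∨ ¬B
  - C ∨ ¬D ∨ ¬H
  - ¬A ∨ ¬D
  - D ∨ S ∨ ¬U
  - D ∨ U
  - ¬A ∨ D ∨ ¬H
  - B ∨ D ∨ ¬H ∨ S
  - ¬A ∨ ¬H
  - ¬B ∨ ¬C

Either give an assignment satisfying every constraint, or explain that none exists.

UNSATISFIABLE

Case H = True:
  Clause (¬H) is falsified — contradiction.
Case H = False:
  (U) forces U = True.
  (¬A ∨ ¬U) forces A = False.
  (B ∨ ¬U) forces B = True.
  Clause (A ∨ ¬B) is falsified — contradiction.
Both cases fail, so the formula is unsatisfiable.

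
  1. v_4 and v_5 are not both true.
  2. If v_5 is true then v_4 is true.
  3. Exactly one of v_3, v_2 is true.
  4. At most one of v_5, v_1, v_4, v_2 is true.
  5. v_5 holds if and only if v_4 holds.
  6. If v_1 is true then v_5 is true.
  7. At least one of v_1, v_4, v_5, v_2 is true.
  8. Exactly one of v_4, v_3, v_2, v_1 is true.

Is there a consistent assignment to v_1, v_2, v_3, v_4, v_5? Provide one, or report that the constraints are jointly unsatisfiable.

v_1 = False, v_2 = True, v_3 = False, v_4 = False, v_5 = False

  (1) v_4=F, v_5=F — not both ✓
  (2) v_5=F ⇒ v_4: vacuous ✓
  (3) {v_3, v_2}: 1 true — exactly one ✓
  (4) {v_5, v_1, v_4, v_2}: 1 true — at most one ✓
  (5) v_5=F, v_4=F — same ✓
  (6) v_1=F ⇒ v_5: vacuous ✓
  (7) {v_1, v_4, v_5, v_2}: 1 true — at least one ✓
  (8) {v_4, v_3, v_2, v_1}: 1 true — exactly one ✓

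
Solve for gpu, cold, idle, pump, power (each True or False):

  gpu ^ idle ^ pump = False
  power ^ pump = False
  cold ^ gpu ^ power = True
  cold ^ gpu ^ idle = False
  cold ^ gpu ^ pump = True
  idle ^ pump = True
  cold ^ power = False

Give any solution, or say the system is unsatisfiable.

gpu=T, cold=F, idle=T, pump=F, power=F

gpu ^ idle ^ pump = T ^ T ^ F = False ✓
power ^ pump = F ^ F = False ✓
cold ^ gpu ^ power = F ^ T ^ F = True ✓
cold ^ gpu ^ idle = F ^ T ^ T = False ✓
cold ^ gpu ^ pump = F ^ T ^ F = True ✓
idle ^ pump = T ^ F = True ✓
cold ^ power = F ^ F = False ✓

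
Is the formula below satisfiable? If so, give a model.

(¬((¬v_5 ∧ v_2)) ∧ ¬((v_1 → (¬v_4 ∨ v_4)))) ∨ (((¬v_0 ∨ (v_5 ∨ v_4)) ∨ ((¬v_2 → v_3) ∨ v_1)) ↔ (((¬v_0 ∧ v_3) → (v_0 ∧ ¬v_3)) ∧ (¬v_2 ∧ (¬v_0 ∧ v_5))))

v_0=F; v_1=F; v_2=F; v_3=F; v_4=F; v_5=T

  (¬((¬v_5 ∧ v_2)) ∧ ¬((v_1 → (¬v_4 ∨ v_4)))) ∨ (((¬v_0 ∨ (v_5 ∨ v_4)) ∨ ((¬v_2 → v_3) ∨ v_1)) ↔ (((¬v_0 ∧ v_3) → (v_0 ∧ ¬v_3)) ∧ (¬v_2 ∧ (¬v_0 ∧ v_5)))) = True
    ¬((¬v_5 ∧ v_2)) ∧ ¬((v_1 → (¬v_4 ∨ v_4))) = False
      ¬((¬v_5 ∧ v_2)) = True
        ¬v_5 ∧ v_2 = False
          ¬v_5 = False
      ¬((v_1 → (¬v_4 ∨ v_4))) = False
        v_1 → (¬v_4 ∨ v_4) = True
          ¬v_4 ∨ v_4 = True
            ¬v_4 = True
    ((¬v_0 ∨ (v_5 ∨ v_4)) ∨ ((¬v_2 → v_3) ∨ v_1)) ↔ (((¬v_0 ∧ v_3) → (v_0 ∧ ¬v_3)) ∧ (¬v_2 ∧ (¬v_0 ∧ v_5))) = True
      (¬v_0 ∨ (v_5 ∨ v_4)) ∨ ((¬v_2 → v_3) ∨ v_1) = True
        ¬v_0 ∨ (v_5 ∨ v_4) = True
          ¬v_0 = True
          v_5 ∨ v_4 = True
        (¬v_2 → v_3) ∨ v_1 = False
          ¬v_2 → v_3 = False
            ¬v_2 = True
      ((¬v_0 ∧ v_3) → (v_0 ∧ ¬v_3)) ∧ (¬v_2 ∧ (¬v_0 ∧ v_5)) = True
        (¬v_0 ∧ v_3) → (v_0 ∧ ¬v_3) = True
          ¬v_0 ∧ v_3 = False
            ¬v_0 = True
          v_0 ∧ ¬v_3 = False
            ¬v_3 = True
        ¬v_2 ∧ (¬v_0 ∧ v_5) = True
          ¬v_2 = True
          ¬v_0 ∧ v_5 = True
            ¬v_0 = True
The formula evaluates to True.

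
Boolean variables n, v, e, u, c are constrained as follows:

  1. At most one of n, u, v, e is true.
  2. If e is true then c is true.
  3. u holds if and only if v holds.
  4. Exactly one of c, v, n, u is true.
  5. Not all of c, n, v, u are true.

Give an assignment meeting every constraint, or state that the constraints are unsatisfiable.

n = True, v = False, e = False, u = False, c = False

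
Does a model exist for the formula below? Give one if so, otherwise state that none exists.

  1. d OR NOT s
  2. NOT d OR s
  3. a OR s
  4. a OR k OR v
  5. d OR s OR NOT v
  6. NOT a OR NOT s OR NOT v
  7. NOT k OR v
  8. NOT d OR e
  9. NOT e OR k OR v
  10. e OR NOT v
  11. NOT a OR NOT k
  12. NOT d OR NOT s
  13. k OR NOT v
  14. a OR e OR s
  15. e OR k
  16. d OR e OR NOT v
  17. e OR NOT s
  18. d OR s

Unsatisfiable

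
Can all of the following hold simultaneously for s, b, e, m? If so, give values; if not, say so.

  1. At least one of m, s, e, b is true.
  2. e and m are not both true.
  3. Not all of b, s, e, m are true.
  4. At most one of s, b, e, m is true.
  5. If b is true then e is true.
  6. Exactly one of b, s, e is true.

s = False, b = False, e = True, m = False

  (1) {m, s, e, b}: 1 true — at least one ✓
  (2) e=T, m=F — not both ✓
  (3) {b, s, e, m}: 1/4 true — not all ✓
  (4) {s, b, e, m}: 1 true — at most one ✓
  (5) b=F ⇒ e: vacuous ✓
  (6) {b, s, e}: 1 true — exactly one ✓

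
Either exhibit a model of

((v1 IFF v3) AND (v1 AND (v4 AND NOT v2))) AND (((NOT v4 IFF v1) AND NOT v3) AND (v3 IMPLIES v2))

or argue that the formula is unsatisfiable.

Case v3 = True: the conjunct NOT v3 is False.
Case v3 = False: the formula simplifies to (NOT v1 AND (v1 AND (v4 AND NOT v2))) AND (NOT v4 IFF v1).
  v1 = True: the conjunct NOT v1 is False.
  v1 = False: the conjunct v1 is False.
Both cases fail — unsatisfiable.

No satisfying assignment exists.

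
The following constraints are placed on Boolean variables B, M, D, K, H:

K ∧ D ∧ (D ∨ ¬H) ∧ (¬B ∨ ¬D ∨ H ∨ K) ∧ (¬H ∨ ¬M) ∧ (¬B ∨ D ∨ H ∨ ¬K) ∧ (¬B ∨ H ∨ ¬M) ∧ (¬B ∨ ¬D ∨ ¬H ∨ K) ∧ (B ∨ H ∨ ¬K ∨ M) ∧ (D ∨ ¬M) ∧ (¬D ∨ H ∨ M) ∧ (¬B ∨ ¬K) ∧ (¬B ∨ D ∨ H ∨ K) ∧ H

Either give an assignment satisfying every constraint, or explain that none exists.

B: False, M: False, D: True, K: True, H: True

Unit clause (K) forces K = True.
Unit clause (D) forces D = True.
In (¬B ∨ ¬K) only ¬B is left, so B = False.
Unit clause (H) forces H = True.
In (¬H ∨ ¬M) only ¬M is left, so M = False.
All clauses satisfied.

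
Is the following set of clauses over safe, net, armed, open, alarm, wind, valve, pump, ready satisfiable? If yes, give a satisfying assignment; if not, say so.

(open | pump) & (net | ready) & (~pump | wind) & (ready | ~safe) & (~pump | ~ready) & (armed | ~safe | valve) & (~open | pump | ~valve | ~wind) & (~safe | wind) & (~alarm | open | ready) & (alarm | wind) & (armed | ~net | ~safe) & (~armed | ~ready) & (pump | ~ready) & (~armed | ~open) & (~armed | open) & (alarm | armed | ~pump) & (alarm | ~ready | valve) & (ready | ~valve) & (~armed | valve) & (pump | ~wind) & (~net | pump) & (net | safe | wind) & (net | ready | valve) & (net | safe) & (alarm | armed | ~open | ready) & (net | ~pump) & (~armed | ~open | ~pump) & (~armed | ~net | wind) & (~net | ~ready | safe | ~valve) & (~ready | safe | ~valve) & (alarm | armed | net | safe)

safe: False, net: True, armed: False, open: True, alarm: True, wind: True, valve: False, pump: True, ready: False

Try safe = True:
  (ready | ~safe) forces ready = True.
  (~pump | ~ready) forces pump = False.
  clause (pump | ~ready) is falsified — backtrack.
So safe = False.
  then (net | safe) forces net = True.
  then (~net | pump) forces pump = True.
  then (~pump | wind) forces wind = True.
  then (~pump | ~ready) forces ready = False.
  then (ready | ~valve) forces valve = False.
  then (~armed | valve) forces armed = False.
  then (alarm | armed | ~pump) forces alarm = True.
  then (~alarm | open | ready) forces open = True.
All clauses satisfied.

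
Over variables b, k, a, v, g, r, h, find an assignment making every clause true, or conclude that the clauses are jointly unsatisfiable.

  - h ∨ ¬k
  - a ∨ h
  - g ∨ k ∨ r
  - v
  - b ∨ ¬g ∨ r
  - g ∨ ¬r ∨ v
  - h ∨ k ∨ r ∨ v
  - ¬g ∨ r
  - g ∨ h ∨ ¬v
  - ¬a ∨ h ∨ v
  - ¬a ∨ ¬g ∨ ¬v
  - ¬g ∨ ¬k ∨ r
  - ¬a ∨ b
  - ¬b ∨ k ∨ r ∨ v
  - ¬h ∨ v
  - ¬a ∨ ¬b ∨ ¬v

Unit clause (v) forces v = True.
Set b = False.
  then (¬a ∨ b) forces a = False.
  then (a ∨ h) forces h = True.
Set k = True.
Set g = False.
Set r = True.
All clauses satisfied.

b = False; k = True; a = False; v = True; g = False; r = True; h = True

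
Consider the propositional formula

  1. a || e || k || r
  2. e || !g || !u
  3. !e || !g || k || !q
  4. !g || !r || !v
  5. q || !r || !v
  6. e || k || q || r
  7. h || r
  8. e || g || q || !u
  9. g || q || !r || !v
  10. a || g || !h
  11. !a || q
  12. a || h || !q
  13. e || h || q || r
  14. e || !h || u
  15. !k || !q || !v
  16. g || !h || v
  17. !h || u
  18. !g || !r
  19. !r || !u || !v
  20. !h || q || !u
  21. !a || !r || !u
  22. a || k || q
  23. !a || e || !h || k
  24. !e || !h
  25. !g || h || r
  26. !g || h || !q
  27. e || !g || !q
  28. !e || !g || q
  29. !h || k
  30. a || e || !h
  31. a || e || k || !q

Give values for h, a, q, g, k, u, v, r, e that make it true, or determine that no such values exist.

h = False; a = True; q = True; g = False; k = False; u = False; v = False; r = True; e = True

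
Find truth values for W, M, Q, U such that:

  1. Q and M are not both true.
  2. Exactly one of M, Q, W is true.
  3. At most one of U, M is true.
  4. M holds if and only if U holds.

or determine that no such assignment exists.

W = False; M = False; Q = True; U = False

  (1) Q=T, M=F — not both ✓
  (2) {M, Q, W}: 1 true — exactly one ✓
  (3) {U, M}: 0 true — at most one ✓
  (4) M=F, U=F — same ✓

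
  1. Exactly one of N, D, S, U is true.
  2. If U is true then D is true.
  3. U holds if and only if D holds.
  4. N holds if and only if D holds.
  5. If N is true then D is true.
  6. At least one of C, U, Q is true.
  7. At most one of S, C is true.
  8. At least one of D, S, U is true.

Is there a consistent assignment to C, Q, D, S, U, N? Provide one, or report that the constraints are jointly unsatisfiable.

C = False, Q = True, D = False, S = True, U = False, N = False

  (1) {N, D, S, U}: 1 true — exactly one ✓
  (2) U=F ⇒ D: vacuous ✓
  (3) U=F, D=F — same ✓
  (4) N=F, D=F — same ✓
  (5) N=F ⇒ D: vacuous ✓
  (6) {C, U, Q}: 1 true — at least one ✓
  (7) {S, C}: 1 true — at most one ✓
  (8) {D, S, U}: 1 true — at least one ✓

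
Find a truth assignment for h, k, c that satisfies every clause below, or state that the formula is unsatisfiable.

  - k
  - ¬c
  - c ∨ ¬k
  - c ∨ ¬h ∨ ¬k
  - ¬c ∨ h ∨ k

Unsatisfiable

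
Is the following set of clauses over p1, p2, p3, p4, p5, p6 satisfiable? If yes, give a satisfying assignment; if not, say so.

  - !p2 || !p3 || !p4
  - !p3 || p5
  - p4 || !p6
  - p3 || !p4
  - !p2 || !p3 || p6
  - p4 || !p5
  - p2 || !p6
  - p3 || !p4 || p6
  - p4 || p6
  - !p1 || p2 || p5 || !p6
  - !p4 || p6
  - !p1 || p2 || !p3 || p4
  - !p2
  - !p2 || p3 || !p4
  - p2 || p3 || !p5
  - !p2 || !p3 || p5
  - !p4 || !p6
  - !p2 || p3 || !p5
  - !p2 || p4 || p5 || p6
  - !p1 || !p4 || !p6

The formula is unsatisfiable.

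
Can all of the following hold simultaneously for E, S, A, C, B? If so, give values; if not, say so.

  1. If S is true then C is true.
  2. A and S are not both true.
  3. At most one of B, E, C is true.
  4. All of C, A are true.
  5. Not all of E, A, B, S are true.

E = False; S = False; A = True; C = True; B = False

  (1) S=F ⇒ C: vacuous ✓
  (2) A=T, S=F — not both ✓
  (3) {B, E, C}: 1 true — at most one ✓
  (4) {C, A}: all 2 true ✓
  (5) {E, A, B, S}: 1/4 true — not all ✓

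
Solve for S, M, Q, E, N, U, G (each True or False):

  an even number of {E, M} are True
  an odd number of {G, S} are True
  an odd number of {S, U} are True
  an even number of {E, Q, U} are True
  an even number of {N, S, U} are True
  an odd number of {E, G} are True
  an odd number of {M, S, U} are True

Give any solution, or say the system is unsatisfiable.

S=F; M=F; Q=T; E=F; N=T; U=T; G=T

{E, M}: 0 true → even ✓
{G, S}: 1 true → odd ✓
{S, U}: 1 true → odd ✓
{E, Q, U}: 2 true → even ✓
{N, S, U}: 2 true → even ✓
{E, G}: 1 true → odd ✓
{M, S, U}: 1 true → odd ✓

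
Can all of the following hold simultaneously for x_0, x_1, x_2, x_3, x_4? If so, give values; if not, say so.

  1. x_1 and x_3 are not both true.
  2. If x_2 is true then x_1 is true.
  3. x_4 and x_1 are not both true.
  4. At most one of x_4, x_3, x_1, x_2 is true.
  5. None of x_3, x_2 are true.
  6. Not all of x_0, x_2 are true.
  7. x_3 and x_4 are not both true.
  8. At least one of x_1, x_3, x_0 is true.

x_0: True; x_1: True; x_2: False; x_3: False; x_4: False

  (1) x_1=T, x_3=F — not both ✓
  (2) x_2=F ⇒ x_1: vacuous ✓
  (3) x_4=F, x_1=T — not both ✓
  (4) {x_4, x_3, x_1, x_2}: 1 true — at most one ✓
  (5) {x_3, x_2}: 0 true — none ✓
  (6) {x_0, x_2}: 1/2 true — not all ✓
  (7) x_3=F, x_4=F — not both ✓
  (8) {x_1, x_3, x_0}: 2 true — at least one ✓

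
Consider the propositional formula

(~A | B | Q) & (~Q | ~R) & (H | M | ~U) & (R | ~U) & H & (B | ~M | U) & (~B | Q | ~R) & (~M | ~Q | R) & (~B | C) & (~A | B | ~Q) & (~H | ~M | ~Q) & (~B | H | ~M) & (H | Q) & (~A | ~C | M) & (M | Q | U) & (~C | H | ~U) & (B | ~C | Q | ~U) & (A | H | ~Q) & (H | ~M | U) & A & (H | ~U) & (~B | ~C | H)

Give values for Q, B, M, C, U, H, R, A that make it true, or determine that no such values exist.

Q = False; B = True; M = True; C = True; U = False; H = True; R = False; A = True

Unit clause (H) forces H = True.
Unit clause (A) forces A = True.
Set Q = False.
  then (~A | B | Q) forces B = True.
  then (~B | Q | ~R) forces R = False.
  then (~B | C) forces C = True.
  then (~A | ~C | M) forces M = True.
  then (R | ~U) forces U = False.
All clauses satisfied.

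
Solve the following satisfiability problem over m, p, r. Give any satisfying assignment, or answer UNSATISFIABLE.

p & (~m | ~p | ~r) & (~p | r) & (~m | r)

Unit clause (p) forces p = True.
In (~p | r) only r is left, so r = True.
In (~m | ~p | ~r) only ~m is left, so m = False.
All clauses satisfied.

m: False, p: True, r: True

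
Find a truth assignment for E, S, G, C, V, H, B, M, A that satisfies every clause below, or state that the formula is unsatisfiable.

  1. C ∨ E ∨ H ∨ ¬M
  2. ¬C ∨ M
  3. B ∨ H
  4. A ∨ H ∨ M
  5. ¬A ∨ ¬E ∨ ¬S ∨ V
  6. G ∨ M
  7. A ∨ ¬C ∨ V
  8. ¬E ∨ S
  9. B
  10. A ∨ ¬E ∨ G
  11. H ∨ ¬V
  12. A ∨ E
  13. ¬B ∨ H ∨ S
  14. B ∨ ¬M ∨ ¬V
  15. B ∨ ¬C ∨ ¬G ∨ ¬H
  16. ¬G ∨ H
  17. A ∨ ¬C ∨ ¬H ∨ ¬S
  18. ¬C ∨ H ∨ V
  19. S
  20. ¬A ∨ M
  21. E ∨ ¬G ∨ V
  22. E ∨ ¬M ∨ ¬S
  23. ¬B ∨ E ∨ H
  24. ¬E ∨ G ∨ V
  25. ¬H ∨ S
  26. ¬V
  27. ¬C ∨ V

E: True; S: True; G: True; C: False; V: False; H: True; B: True; M: True; A: False

Unit clause (B) forces B = True.
Unit clause (S) forces S = True.
Unit clause (¬V) forces V = False.
In (¬C ∨ V) only ¬C is left, so C = False.
Try E = False:
  (A ∨ E) forces A = True.
  (¬A ∨ M) forces M = True.
  clause (E ∨ ¬M ∨ ¬S) is falsified — backtrack.
So E = True.
  then (¬A ∨ ¬E ∨ ¬S ∨ V) forces A = False.
  then (A ∨ ¬E ∨ G) forces G = True.
  then (¬G ∨ H) forces H = True.
Set M = True.
All clauses satisfied.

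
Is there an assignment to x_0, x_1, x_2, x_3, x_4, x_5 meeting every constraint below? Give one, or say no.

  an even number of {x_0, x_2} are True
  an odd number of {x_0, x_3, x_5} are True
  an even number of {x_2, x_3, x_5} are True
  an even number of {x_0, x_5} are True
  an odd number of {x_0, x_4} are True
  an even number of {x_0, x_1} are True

No satisfying assignment exists.

Adding constraints 1, 2, 3 mod 2: every variable appears an even number of times on the left, so the left side is 0.
But the right sides sum to 1 (mod 2). 0 ≠ 1 — the system is inconsistent.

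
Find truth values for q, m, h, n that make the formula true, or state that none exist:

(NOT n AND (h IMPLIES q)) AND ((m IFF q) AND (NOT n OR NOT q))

q = False, m = False, h = False, n = False

  NOT n AND (h IMPLIES q) = True
    NOT n = True
    h IMPLIES q = True
  (m IFF q) AND (NOT n OR NOT q) = True
    m IFF q = True
    NOT n OR NOT q = True
      NOT n = True
      NOT q = True
Both conjuncts True, so the formula holds.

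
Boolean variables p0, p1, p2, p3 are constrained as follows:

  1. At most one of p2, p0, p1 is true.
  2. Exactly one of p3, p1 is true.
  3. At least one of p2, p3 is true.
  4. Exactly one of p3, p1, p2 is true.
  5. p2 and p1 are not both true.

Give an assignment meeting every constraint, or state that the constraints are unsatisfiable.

p0 = True, p1 = False, p2 = False, p3 = True

  (1) {p2, p0, p1}: 1 true — at most one ✓
  (2) {p3, p1}: 1 true — exactly one ✓
  (3) {p2, p3}: 1 true — at least one ✓
  (4) {p3, p1, p2}: 1 true — exactly one ✓
  (5) p2=F, p1=F — not both ✓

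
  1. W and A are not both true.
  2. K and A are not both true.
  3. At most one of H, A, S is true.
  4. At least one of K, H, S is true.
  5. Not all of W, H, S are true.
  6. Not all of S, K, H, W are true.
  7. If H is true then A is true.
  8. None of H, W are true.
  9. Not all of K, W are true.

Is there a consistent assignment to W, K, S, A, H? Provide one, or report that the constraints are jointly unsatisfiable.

W = False, K = True, S = True, A = False, H = False

  (1) W=F, A=F — not both ✓
  (2) K=T, A=F — not both ✓
  (3) {H, A, S}: 1 true — at most one ✓
  (4) {K, H, S}: 2 true — at least one ✓
  (5) {W, H, S}: 1/3 true — not all ✓
  (6) {S, K, H, W}: 2/4 true — not all ✓
  (7) H=F ⇒ A: vacuous ✓
  (8) {H, W}: 0 true — none ✓
  (9) {K, W}: 1/2 true — not all ✓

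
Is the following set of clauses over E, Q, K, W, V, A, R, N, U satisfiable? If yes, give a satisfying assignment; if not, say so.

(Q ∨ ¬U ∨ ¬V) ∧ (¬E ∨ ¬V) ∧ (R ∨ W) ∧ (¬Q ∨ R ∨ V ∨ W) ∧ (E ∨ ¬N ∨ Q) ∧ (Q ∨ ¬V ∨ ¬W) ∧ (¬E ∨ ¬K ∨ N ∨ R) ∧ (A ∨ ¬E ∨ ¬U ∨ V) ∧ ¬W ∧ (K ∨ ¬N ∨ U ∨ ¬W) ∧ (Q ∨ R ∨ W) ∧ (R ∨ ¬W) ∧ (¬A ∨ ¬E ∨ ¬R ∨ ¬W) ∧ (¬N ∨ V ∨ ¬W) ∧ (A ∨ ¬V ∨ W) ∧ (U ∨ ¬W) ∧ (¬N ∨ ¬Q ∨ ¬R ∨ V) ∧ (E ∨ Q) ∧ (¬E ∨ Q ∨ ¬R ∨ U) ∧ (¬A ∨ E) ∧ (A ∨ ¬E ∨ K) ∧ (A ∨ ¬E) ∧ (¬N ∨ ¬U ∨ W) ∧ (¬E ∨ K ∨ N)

Unit clause (¬W) forces W = False.
In (R ∨ W) only R is left, so R = True.
Set E = True.
  then (¬E ∨ ¬V) forces V = False.
  then (A ∨ ¬E) forces A = True.
Set Q = True.
  then (¬N ∨ ¬Q ∨ ¬R ∨ V) forces N = False.
  then (¬E ∨ K ∨ N) forces K = True.
Set U = False.
All clauses satisfied.

E = True; Q = True; K = True; W = False; V = False; A = True; R = True; N = False; U = False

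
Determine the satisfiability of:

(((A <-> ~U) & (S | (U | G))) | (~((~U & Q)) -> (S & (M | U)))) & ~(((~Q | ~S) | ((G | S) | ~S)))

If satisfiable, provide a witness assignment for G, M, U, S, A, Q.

The formula is unsatisfiable.

The conjunct ~(((~Q | ~S) | ((G | S) | ~S))) is unsatisfiable on its own:
  G=F, S=F, Q=F: evaluates to False.
  G=F, S=F, Q=T: evaluates to False.
  G=F, S=T, Q=F: evaluates to False.
  G=F, S=T, Q=T: evaluates to False.
  G=T, S=F, Q=F: evaluates to False.
  G=T, S=F, Q=T: evaluates to False.
  G=T, S=T, Q=F: evaluates to False.
  G=T, S=T, Q=T: evaluates to False.
So the whole conjunction is unsatisfiable.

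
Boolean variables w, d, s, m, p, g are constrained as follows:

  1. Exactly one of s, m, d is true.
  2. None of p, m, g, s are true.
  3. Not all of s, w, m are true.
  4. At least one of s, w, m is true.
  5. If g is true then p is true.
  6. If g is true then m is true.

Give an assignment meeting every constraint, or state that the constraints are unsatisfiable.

w = True, d = True, s = False, m = False, p = False, g = False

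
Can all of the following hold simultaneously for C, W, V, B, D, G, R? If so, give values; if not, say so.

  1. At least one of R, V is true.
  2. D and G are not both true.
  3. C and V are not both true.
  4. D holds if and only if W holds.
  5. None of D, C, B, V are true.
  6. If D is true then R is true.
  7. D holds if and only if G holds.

C: False, W: False, V: False, B: False, D: False, G: False, R: True

  (1) {R, V}: 1 true — at least one ✓
  (2) D=F, G=F — not both ✓
  (3) C=F, V=F — not both ✓
  (4) D=F, W=F — same ✓
  (5) {D, C, B, V}: 0 true — none ✓
  (6) D=F ⇒ R: vacuous ✓
  (7) D=F, G=F — same ✓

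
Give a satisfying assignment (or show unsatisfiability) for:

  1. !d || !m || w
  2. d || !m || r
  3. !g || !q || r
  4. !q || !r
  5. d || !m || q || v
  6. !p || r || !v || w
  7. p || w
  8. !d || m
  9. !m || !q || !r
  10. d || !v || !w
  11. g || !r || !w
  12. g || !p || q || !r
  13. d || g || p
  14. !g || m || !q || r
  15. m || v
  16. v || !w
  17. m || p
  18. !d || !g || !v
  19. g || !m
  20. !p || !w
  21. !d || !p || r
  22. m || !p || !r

d: False, g: True, r: True, m: True, p: True, v: True, w: False, q: False

Try d = True:
  (!d || m) forces m = True.
  (!d || !m || w) forces w = True.
  (v || !w) forces v = True.
  (!d || !g || !v) forces g = False.
  clause (g || !m) is falsified — backtrack.
So d = False.
Set g = True.
Set r = True.
  then (!q || !r) forces q = False.
Set m = True.
  then (d || !m || q || v) forces v = True.
  then (d || !v || !w) forces w = False.
  then (p || w) forces p = True.
All clauses satisfied.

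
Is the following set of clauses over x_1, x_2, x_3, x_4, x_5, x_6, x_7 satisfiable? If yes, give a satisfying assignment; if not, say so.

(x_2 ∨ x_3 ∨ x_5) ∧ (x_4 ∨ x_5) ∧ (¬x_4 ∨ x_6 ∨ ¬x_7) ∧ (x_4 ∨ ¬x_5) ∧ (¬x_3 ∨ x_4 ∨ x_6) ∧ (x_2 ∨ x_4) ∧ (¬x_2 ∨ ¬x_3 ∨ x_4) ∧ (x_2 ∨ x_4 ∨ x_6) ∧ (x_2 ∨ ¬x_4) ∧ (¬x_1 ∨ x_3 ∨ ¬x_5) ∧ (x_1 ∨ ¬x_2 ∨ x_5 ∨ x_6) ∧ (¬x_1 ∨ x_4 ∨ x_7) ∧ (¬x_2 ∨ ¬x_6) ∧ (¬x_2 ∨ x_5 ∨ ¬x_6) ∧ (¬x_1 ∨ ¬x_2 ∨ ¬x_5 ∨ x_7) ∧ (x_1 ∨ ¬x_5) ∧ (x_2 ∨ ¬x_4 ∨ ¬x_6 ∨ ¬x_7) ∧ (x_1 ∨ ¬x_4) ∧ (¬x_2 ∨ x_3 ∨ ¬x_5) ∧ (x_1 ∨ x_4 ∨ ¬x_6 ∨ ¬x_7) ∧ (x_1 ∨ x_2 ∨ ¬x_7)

x_1: True, x_2: True, x_3: False, x_4: True, x_5: False, x_6: False, x_7: False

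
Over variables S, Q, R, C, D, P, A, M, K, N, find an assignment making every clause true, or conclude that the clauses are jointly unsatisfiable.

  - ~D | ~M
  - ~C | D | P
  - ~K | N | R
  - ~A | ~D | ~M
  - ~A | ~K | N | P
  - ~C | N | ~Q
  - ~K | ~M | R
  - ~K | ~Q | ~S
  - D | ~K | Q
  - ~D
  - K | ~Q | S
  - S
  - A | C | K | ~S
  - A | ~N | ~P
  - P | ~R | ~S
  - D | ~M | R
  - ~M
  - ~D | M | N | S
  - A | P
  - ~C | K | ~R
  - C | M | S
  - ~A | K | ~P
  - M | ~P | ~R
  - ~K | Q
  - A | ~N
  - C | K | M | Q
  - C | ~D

S = True, Q = False, R = False, C = True, D = False, P = True, A = False, M = False, K = False, N = False

Unit clause (~D) forces D = False.
Unit clause (S) forces S = True.
Unit clause (~M) forces M = False.
Set Q = False.
  then (D | ~K | Q) forces K = False.
  then (C | K | M | Q) forces C = True.
  then (~C | D | P) forces P = True.
  then (~C | K | ~R) forces R = False.
  then (~A | K | ~P) forces A = False.
  then (A | ~N) forces N = False.
All clauses satisfied.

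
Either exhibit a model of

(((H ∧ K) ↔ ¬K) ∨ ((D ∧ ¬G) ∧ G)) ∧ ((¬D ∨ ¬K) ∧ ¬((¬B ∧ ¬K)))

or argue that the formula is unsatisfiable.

G: True; D: False; B: False; K: True; H: False

  ((H ∧ K) ↔ ¬K) ∨ ((D ∧ ¬G) ∧ G) = True
    (H ∧ K) ↔ ¬K = True
      H ∧ K = False
      ¬K = False
    (D ∧ ¬G) ∧ G = False
      D ∧ ¬G = False
        ¬G = False
  (¬D ∨ ¬K) ∧ ¬((¬B ∧ ¬K)) = True
    ¬D ∨ ¬K = True
      ¬D = True
      ¬K = False
    ¬((¬B ∧ ¬K)) = True
      ¬B ∧ ¬K = False
        ¬B = True
        ¬K = False
Both conjuncts True, so the formula holds.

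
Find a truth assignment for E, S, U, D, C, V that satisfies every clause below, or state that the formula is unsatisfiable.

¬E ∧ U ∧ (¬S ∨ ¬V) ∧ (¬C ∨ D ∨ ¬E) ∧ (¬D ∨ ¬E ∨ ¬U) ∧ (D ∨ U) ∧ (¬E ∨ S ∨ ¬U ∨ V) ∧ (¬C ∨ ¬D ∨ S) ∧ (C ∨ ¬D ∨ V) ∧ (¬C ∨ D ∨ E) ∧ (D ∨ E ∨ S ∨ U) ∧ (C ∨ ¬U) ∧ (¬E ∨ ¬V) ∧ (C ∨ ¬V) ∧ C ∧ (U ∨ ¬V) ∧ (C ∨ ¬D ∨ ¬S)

E = False, S = True, U = True, D = True, C = True, V = False

Unit clause (¬E) forces E = False.
Unit clause (U) forces U = True.
In (C ∨ ¬U) only C is left, so C = True.
In (¬C ∨ D ∨ E) only D is left, so D = True.
In (¬C ∨ ¬D ∨ S) only S is left, so S = True.
In (¬S ∨ ¬V) only ¬V is left, so V = False.
All clauses satisfied.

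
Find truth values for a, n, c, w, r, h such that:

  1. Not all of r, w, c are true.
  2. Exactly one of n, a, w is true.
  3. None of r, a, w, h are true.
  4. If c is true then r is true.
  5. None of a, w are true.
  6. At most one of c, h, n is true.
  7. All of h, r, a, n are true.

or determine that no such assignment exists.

Case a = True:
  Constraint (3) is violated (a=T) — contradiction.
Case a = False:
  Constraint (7) is violated (a=F) — contradiction.
Both cases fail — unsatisfiable.

No satisfying assignment exists.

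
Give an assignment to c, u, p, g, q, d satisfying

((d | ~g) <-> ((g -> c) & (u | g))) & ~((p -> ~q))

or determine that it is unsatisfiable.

c=T; u=F; p=T; g=T; q=T; d=T

  (d | ~g) <-> ((g -> c) & (u | g)) = True
    d | ~g = True
      ~g = False
    (g -> c) & (u | g) = True
      g -> c = True
      u | g = True
  ~((p -> ~q)) = True
    p -> ~q = False
      ~q = False
Both conjuncts True, so the formula holds.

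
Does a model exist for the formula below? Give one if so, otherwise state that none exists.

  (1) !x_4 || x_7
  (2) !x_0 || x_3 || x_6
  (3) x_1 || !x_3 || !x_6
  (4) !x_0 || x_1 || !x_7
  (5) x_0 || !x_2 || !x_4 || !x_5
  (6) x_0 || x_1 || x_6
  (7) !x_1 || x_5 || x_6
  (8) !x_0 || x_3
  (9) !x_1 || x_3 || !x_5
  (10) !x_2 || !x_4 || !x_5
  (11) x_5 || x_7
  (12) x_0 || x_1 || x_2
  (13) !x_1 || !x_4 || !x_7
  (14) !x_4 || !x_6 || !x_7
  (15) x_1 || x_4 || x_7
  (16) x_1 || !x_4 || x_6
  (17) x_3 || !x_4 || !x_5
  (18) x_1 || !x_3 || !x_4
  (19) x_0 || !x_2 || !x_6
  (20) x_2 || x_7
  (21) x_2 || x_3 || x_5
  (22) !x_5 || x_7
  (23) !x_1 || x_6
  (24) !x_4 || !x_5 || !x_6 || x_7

x_0: False, x_1: True, x_2: False, x_3: True, x_4: False, x_5: False, x_6: True, x_7: True

Set x_0 = False.
Set x_1 = True.
  then (!x_1 || x_6) forces x_6 = True.
  then (x_0 || !x_2 || !x_6) forces x_2 = False.
  then (x_2 || x_7) forces x_7 = True.
  then (!x_1 || !x_4 || !x_7) forces x_4 = False.
Try x_3 = False:
  (!x_1 || x_3 || !x_5) forces x_5 = False.
  clause (x_2 || x_3 || x_5) is falsified — backtrack.
So x_3 = True.
Set x_5 = False.
All clauses satisfied.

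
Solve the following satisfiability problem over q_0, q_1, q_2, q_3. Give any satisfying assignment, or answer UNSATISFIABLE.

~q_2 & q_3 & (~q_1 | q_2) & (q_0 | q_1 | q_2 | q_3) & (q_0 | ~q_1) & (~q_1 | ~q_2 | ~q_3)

Unit clause (~q_2) forces q_2 = False.
Unit clause (q_3) forces q_3 = True.
In (~q_1 | q_2) only ~q_1 is left, so q_1 = False.
Set q_0 = False.
Check each clause:
  (~q_2): ~q_2 holds.
  (q_3): q_3 holds.
  (~q_1 | q_2): ~q_1 holds.
  (q_0 | q_1 | q_2 | q_3): q_3 holds.
  (q_0 | ~q_1): ~q_1 holds.
  (~q_1 | ~q_2 | ~q_3): ~q_1 holds.
All clauses satisfied.

q_0 = False, q_1 = False, q_2 = False, q_3 = True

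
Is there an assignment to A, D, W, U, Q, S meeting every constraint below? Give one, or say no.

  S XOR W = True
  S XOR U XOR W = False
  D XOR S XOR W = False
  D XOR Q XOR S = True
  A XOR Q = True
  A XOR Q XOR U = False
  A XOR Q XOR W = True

A=F; D=T; W=F; U=T; Q=T; S=T

S XOR W = T XOR F = True ✓
S XOR U XOR W = T XOR T XOR F = False ✓
D XOR S XOR W = T XOR T XOR F = False ✓
D XOR Q XOR S = T XOR T XOR T = True ✓
A XOR Q = F XOR T = True ✓
A XOR Q XOR U = F XOR T XOR T = False ✓
A XOR Q XOR W = F XOR T XOR F = True ✓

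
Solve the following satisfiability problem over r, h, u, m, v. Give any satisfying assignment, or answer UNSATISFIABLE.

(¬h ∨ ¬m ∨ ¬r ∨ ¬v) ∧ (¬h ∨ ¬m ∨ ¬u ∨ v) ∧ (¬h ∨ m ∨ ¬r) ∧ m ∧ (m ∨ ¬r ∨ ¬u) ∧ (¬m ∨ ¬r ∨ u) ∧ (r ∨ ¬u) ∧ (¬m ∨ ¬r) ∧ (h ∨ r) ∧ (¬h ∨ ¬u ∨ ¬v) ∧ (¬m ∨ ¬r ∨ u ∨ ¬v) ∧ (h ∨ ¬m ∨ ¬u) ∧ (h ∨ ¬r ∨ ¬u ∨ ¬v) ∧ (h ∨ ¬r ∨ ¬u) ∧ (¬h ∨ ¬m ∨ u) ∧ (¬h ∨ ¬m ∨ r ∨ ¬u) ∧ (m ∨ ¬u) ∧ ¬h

Unsatisfiable

Case h = True:
  Clause (¬h) is falsified — contradiction.
Case h = False:
  (m) forces m = True.
  (¬m ∨ ¬r) forces r = False.
  Clause (h ∨ r) is falsified — contradiction.
Both cases fail, so the formula is unsatisfiable.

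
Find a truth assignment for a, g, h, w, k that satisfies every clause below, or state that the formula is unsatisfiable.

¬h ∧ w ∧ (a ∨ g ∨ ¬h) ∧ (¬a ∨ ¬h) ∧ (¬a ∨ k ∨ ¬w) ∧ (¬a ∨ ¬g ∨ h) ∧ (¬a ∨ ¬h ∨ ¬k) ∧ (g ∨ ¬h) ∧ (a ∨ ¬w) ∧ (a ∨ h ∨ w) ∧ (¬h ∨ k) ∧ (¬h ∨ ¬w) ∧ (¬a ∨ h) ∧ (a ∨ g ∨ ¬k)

The formula is unsatisfiable.

Case h = True:
  Clause (¬h) is falsified — contradiction.
Case h = False:
  (w) forces w = True.
  (a ∨ ¬w) forces a = True.
  Clause (¬a ∨ h) is falsified — contradiction.
Both cases fail, so the formula is unsatisfiable.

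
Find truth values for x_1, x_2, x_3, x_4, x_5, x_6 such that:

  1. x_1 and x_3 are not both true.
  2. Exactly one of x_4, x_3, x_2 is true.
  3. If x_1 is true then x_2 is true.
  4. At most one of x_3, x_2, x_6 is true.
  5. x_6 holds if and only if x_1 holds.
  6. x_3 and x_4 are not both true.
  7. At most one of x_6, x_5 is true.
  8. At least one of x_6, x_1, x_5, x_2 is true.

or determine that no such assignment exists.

x_1 = False; x_2 = False; x_3 = False; x_4 = True; x_5 = True; x_6 = False

  (1) x_1=F, x_3=F — not both ✓
  (2) {x_4, x_3, x_2}: 1 true — exactly one ✓
  (3) x_1=F ⇒ x_2: vacuous ✓
  (4) {x_3, x_2, x_6}: 0 true — at most one ✓
  (5) x_6=F, x_1=F — same ✓
  (6) x_3=F, x_4=T — not both ✓
  (7) {x_6, x_5}: 1 true — at most one ✓
  (8) {x_6, x_1, x_5, x_2}: 1 true — at least one ✓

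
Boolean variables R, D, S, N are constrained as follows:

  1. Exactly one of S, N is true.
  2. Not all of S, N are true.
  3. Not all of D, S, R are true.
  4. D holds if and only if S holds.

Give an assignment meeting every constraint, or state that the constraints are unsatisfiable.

R=F, D=T, S=T, N=F

  (1) {S, N}: 1 true — exactly one ✓
  (2) {S, N}: 1/2 true — not all ✓
  (3) {D, S, R}: 2/3 true — not all ✓
  (4) D=T, S=T — same ✓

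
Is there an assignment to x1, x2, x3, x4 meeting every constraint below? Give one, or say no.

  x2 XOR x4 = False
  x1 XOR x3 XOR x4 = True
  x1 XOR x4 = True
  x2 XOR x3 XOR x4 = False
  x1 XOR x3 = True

x1=T; x2=F; x3=F; x4=F

x2 XOR x4 = F XOR F = False ✓
x1 XOR x3 XOR x4 = T XOR F XOR F = True ✓
x1 XOR x4 = T XOR F = True ✓
x2 XOR x3 XOR x4 = F XOR F XOR F = False ✓
x1 XOR x3 = T XOR F = True ✓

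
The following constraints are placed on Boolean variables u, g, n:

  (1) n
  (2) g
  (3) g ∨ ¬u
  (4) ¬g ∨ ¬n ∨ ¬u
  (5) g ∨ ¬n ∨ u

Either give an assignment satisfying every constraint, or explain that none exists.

u = False, g = True, n = True

Unit clause (n) forces n = True.
Unit clause (g) forces g = True.
In (¬g ∨ ¬n ∨ ¬u) only ¬u is left, so u = False.
All clauses satisfied.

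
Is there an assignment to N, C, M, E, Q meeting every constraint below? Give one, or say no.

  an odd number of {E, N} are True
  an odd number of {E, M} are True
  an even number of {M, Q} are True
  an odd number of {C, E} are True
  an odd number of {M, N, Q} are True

N=T; C=T; M=T; E=F; Q=T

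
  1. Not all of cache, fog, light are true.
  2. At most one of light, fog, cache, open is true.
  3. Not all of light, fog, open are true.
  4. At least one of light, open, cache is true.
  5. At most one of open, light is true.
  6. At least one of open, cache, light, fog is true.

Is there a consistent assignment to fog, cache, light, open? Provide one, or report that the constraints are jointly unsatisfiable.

fog = False; cache = False; light = True; open = False

  (1) {cache, fog, light}: 1/3 true — not all ✓
  (2) {light, fog, cache, open}: 1 true — at most one ✓
  (3) {light, fog, open}: 1/3 true — not all ✓
  (4) {light, open, cache}: 1 true — at least one ✓
  (5) {open, light}: 1 true — at most one ✓
  (6) {open, cache, light, fog}: 1 true — at least one ✓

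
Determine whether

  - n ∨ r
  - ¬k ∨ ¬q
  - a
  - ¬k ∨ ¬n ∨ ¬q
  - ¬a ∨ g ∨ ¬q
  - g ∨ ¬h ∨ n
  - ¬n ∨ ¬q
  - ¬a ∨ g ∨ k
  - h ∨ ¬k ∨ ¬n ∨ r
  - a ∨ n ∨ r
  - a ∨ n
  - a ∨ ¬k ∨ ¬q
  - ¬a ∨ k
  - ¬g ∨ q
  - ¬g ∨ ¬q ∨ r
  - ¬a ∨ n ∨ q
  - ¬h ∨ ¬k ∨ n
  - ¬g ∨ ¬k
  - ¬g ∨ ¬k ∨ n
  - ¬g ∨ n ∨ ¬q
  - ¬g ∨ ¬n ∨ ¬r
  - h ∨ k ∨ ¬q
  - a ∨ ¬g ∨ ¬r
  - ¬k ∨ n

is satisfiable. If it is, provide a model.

r = True; a = True; q = False; n = True; g = False; k = True; h = False

Unit clause (a) forces a = True.
In (¬a ∨ k) only k is left, so k = True.
In (¬g ∨ ¬k) only ¬g is left, so g = False.
In (¬k ∨ n) only n is left, so n = True.
In (¬k ∨ ¬q) only ¬q is left, so q = False.
Set r = True.
Set h = False.
All clauses satisfied.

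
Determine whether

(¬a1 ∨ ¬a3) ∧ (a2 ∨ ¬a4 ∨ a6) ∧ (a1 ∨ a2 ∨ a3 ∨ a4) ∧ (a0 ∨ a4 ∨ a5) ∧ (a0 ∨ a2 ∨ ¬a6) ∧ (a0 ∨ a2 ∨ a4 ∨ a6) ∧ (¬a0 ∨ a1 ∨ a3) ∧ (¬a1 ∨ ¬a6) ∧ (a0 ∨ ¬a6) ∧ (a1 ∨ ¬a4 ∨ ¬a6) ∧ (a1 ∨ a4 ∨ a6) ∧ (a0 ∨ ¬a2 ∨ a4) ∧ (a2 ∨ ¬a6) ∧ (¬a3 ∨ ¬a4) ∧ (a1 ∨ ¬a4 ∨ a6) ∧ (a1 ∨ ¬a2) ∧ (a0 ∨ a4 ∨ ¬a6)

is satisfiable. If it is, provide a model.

a0 = False, a1 = True, a2 = True, a3 = False, a4 = True, a5 = False, a6 = False

Set a0 = False.
  then (a0 ∨ ¬a6) forces a6 = False.
Try a1 = False:
  (a1 ∨ a4 ∨ a6) forces a4 = True.
  clause (a1 ∨ ¬a4 ∨ a6) is falsified — backtrack.
So a1 = True.
  then (¬a1 ∨ ¬a3) forces a3 = False.
Set a2 = True.
  then (a0 ∨ ¬a2 ∨ a4) forces a4 = True.
Set a5 = False.
All clauses satisfied.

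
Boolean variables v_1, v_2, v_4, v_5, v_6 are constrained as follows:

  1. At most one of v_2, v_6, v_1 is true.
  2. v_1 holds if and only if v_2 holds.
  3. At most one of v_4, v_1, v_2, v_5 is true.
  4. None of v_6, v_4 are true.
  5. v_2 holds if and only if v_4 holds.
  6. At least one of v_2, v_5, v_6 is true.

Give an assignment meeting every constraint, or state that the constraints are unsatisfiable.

v_1 = False, v_2 = False, v_4 = False, v_5 = True, v_6 = False

  (1) {v_2, v_6, v_1}: 0 true — at most one ✓
  (2) v_1=F, v_2=F — same ✓
  (3) {v_4, v_1, v_2, v_5}: 1 true — at most one ✓
  (4) {v_6, v_4}: 0 true — none ✓
  (5) v_2=F, v_4=F — same ✓
  (6) {v_2, v_5, v_6}: 1 true — at least one ✓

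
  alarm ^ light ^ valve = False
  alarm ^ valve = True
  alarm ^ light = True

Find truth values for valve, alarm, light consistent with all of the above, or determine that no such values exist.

valve = True; alarm = False; light = True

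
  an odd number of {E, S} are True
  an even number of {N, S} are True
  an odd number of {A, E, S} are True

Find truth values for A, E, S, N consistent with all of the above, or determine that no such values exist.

A = False, E = False, S = True, N = True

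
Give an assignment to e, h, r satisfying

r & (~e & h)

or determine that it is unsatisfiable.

e=F, h=T, r=T

  ~e & h = True
    ~e = True
Both conjuncts True, so the formula holds.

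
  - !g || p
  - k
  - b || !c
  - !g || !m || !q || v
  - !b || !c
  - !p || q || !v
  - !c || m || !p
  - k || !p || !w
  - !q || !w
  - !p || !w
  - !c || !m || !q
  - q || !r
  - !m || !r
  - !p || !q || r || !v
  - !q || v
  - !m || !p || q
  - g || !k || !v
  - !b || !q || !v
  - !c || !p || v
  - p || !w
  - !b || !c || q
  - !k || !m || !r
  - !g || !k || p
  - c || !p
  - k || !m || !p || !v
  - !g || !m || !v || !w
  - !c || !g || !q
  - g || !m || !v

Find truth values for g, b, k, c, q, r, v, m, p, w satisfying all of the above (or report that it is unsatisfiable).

g: False, b: False, k: True, c: False, q: False, r: False, v: False, m: True, p: False, w: False

Unit clause (k) forces k = True.
Set g = False.
  then (g || !k || !v) forces v = False.
  then (!q || v) forces q = False.
  then (q || !r) forces r = False.
Set b = False.
  then (b || !c) forces c = False.
  then (c || !p) forces p = False.
  then (p || !w) forces w = False.
Set m = True.
All clauses satisfied.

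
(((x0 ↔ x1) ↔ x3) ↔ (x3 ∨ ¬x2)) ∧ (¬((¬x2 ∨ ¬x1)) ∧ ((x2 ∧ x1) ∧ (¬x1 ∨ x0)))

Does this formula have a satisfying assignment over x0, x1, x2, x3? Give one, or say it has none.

x0=T; x1=T; x2=T; x3=T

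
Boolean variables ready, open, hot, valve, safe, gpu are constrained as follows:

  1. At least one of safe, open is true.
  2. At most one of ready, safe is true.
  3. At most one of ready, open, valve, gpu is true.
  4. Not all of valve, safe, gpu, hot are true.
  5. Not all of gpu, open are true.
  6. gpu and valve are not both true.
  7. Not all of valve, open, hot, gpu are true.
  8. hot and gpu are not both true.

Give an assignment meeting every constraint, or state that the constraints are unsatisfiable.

ready=F; open=F; hot=F; valve=T; safe=T; gpu=F

  (1) {safe, open}: 1 true — at least one ✓
  (2) {ready, safe}: 1 true — at most one ✓
  (3) {ready, open, valve, gpu}: 1 true — at most one ✓
  (4) {valve, safe, gpu, hot}: 2/4 true — not all ✓
  (5) {gpu, open}: 0/2 true — not all ✓
  (6) gpu=F, valve=T — not both ✓
  (7) {valve, open, hot, gpu}: 1/4 true — not all ✓
  (8) hot=F, gpu=F — not both ✓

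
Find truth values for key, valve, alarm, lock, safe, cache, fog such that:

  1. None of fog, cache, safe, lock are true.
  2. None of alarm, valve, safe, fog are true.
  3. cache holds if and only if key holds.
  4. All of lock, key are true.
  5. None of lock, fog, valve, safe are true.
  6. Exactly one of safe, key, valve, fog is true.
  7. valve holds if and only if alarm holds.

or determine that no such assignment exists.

Case lock = True:
  Constraint (1) is violated (lock=T) — contradiction.
Case lock = False:
  Constraint (4) is violated (lock=F) — contradiction.
Both cases fail — unsatisfiable.

Unsatisfiable — no assignment works.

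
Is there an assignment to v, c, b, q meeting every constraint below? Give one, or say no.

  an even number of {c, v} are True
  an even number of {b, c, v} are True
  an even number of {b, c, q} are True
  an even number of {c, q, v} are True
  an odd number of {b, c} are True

UNSATISFIABLE

Adding constraints 1, 3, 4, 5 mod 2: every variable appears an even number of times on the left, so the left side is 0.
But the right sides sum to 1 (mod 2). 0 ≠ 1 — the system is inconsistent.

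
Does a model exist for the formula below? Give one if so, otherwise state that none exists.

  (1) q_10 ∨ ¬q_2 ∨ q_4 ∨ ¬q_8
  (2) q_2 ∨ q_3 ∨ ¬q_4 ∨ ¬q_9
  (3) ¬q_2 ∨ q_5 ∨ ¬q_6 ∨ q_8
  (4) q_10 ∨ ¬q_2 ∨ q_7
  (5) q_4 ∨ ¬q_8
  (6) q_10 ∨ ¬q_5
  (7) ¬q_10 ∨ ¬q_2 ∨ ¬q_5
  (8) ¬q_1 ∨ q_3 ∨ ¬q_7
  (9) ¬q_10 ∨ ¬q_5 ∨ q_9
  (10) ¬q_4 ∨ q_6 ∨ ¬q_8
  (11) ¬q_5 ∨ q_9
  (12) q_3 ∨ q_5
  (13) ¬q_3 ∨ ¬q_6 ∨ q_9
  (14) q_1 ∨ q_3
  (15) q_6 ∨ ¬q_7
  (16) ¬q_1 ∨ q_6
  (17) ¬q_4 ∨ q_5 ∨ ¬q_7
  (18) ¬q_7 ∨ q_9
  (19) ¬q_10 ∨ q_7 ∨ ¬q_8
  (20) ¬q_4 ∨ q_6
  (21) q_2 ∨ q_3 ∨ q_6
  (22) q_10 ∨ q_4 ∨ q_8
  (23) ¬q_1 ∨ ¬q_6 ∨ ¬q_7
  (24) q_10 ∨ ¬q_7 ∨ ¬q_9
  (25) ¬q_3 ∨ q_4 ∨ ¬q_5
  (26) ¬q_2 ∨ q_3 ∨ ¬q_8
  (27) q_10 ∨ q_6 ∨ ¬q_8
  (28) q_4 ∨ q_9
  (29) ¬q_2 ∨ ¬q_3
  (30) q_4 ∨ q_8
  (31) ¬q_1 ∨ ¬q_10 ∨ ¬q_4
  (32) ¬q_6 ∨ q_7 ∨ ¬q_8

Set q_1 = False.
  then (q_1 ∨ q_3) forces q_3 = True.
  then (¬q_2 ∨ ¬q_3) forces q_2 = False.
Try q_4 = False:
  (q_4 ∨ ¬q_8) forces q_8 = False.
  clause (q_4 ∨ q_8) is falsified — backtrack.
So q_4 = True.
  then (¬q_4 ∨ q_6) forces q_6 = True.
  then (¬q_3 ∨ ¬q_6 ∨ q_9) forces q_9 = True.
Set q_5 = True.
  then (q_10 ∨ ¬q_5) forces q_10 = True.
Set q_7 = True.
Set q_8 = True.
All clauses satisfied.

q_1 = False, q_2 = False, q_3 = True, q_4 = True, q_5 = True, q_6 = True, q_7 = True, q_8 = True, q_9 = True, q_10 = True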